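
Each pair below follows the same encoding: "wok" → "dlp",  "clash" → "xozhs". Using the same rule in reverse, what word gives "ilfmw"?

Each pair mirrors across the alphabet (w↔d, o↔l, k↔p): positions sum to 25. Each letter is replaced by its mirror in the alphabet: a↔z, b↔y, c↔x, and so on (the Atbash cipher).
Decoding ilfmw: i↔r, l↔o, f↔u, m↔n, w↔d.

round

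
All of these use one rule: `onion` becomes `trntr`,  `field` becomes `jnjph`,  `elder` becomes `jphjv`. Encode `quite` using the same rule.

The rule splits by letter class: vowels +5, consonants +4.
For quite: q(cons)+4=u, u(vowel)+5=z, i(vowel)+5=n, t(cons)+4=x, e(vowel)+5=j.

uznxj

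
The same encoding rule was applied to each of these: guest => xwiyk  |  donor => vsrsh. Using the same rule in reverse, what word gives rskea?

wagon

The output letters match the input read backwards, each shifted +4: guest reversed is tseug. Two steps: reverse the string, then apply a Caesar shift of +4.
Decoding rskea: shift back: r−4=n, s−4=o, k−4=g, e−4=a, a−4=w → nogaw; then reverse → wagon.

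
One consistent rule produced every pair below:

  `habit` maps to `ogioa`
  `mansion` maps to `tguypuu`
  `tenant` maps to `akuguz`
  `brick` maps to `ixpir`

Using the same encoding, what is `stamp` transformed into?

zzhsw

Shifts by position in habit: pos 0: h→o (+7), pos 1: a→g (+6), pos 2: b→i (+7), pos 3: i→o (+6) — repeating every 2. It's a Vigenère-style cipher with numeric key [7,6]: position i shifts by key[i mod 2].
Applying it to stamp: s+7=z, t+6=z, a+7=h, m+6=s, p+7=w.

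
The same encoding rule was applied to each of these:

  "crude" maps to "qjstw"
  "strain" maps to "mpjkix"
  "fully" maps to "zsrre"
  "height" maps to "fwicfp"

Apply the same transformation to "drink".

c(2)→q(16) and r(17)→j(9) fit y≡3x+10 (mod 26); the inverse of 3 mod 26 is 9. Treating letters as 0–25, the rule is x ↦ 3x + 10 (mod 26).
Applying it to drink: d(3)→3·3+10≡19=t; r(17)→3·17+10≡9=j; i(8)→3·8+10≡8=i; n(13)→3·13+10≡23=x; k(10)→3·10+10≡14=o (all mod 26).

tjixo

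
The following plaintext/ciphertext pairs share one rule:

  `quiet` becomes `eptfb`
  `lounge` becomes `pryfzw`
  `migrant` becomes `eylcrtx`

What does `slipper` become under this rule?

cpaatwd

Read the word backwards and shift each letter +11.
For slipper: reverse → reppils; then shift: r+11=c, e+11=p, p+11=a, p+11=a, i+11=t, l+11=w, s+11=d.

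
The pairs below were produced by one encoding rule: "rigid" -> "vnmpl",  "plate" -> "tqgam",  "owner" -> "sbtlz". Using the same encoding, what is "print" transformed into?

In rigid: r→v is +4, i→n is +5, g→m is +6, i→p is +7 — the shift increases by 1 each position. The shift increases by 1 at each position, starting from +4: 4, 5, 6, ….
For print: p+4=t, r+5=w, i+6=o, n+7=u, t+8=b.

twoub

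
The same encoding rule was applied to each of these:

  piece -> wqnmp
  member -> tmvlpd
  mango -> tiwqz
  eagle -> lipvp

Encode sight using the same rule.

zqpre

In piece: p→w is +7, i→q is +8, e→n is +9, c→m is +10 — the shift increases by 1 each position. Each letter shifts forward by (position + 7), i.e. 7, 8, 9, … — the shift grows by one for each successive letter.
On sight: s+7=z, i+8=q, g+9=p, h+10=r, t+11=e.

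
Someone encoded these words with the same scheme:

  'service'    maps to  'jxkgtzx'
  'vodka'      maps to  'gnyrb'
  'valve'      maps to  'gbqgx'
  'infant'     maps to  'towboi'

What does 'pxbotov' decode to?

s(18)→j(9) and e(4)→x(23) fit y≡25x+1 (mod 26); the inverse of 25 mod 26 is 25. Treating letters as 0–25, the rule is x ↦ 25x + 1 (mod 26).
Undoing it on pxbotov: p(15)→25·(15−1)≡12=m; x(23)→25·(23−1)≡4=e; b(1)→25·(1−1)≡0=a; o(14)→25·(14−1)≡13=n; t(19)→25·(19−1)≡8=i; o(14)→25·(14−1)≡13=n; v(21)→25·(21−1)≡6=g (all mod 26).

meaning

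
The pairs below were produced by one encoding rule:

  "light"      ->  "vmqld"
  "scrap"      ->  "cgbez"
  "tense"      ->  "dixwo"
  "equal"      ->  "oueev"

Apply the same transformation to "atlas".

Shifts by position in light: pos 0: l→v (+10), pos 1: i→m (+4), pos 2: g→q (+10), pos 3: h→l (+4) — repeating every 2. The shifts repeat in a cycle of length 2: positions 0,1,… shift by +10, +4, then the pattern repeats.
For atlas: a+10=k, t+4=x, l+10=v, a+4=e, s+10=c.

kxvec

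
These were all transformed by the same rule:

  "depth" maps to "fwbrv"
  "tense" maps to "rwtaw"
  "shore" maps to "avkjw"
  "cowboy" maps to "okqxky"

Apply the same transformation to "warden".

qgjfwt

Treating letters as 0–25, the rule is x ↦ 17x + 6 (mod 26).
For warden: w(22)→17·22+6≡16=q; a(0)→17·0+6≡6=g; r(17)→17·17+6≡9=j; d(3)→17·3+6≡5=f; e(4)→17·4+6≡22=w; n(13)→17·13+6≡19=t (all mod 26).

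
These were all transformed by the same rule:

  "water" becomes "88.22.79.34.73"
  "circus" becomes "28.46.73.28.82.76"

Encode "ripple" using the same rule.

73.46.67.67.55.34

The formula is n = 3×(alphabet index, a=1) + 19.
Applying it to ripple: r=18→73, i=9→46, p=16→67, p=16→67, l=12→55, e=5→34.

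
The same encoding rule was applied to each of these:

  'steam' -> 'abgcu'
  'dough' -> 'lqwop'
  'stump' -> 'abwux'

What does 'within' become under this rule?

ekbpkv

The shift depends on letter class: consonant s→a is +8, but vowel e→g is +2. Two shifts are in play — +2 for a/e/i/o/u, +8 for every other letter.
Applying it to within: w(cons)+8=e, i(vowel)+2=k, t(cons)+8=b, h(cons)+8=p, i(vowel)+2=k, n(cons)+8=v.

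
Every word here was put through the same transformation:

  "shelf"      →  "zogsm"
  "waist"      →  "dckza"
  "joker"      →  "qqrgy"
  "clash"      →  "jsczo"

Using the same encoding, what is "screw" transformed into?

The shift depends on letter class: consonant s→z is +7, but vowel e→g is +2. Vowels shift forward by 2 and consonants shift forward by 7.
For screw: s(cons)+7=z, c(cons)+7=j, r(cons)+7=y, e(vowel)+2=g, w(cons)+7=d.

zjygd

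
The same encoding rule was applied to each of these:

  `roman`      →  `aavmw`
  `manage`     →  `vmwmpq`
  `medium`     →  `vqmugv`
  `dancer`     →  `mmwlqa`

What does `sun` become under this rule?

The rule splits by letter class: vowels +12, consonants +9.
On sun: s(cons)+9=b, u(vowel)+12=g, n(cons)+9=w.

bgw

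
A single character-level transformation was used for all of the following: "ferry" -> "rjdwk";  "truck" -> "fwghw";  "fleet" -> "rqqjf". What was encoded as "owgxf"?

The shifts repeat in a cycle of length 2: positions 0,1,… shift by +12, +5, then the pattern repeats.
Reversing it on owgxf: o−12=c, w−5=r, g−12=u, x−5=s, f−12=t.

crust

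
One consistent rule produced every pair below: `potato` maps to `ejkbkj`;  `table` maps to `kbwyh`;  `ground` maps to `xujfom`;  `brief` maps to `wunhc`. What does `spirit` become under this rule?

penunk

p(15)→e(4) and o(14)→j(9) fit y≡21x+1 (mod 26); the inverse of 21 mod 26 is 5. Treating letters as 0–25, the rule is x ↦ 21x + 1 (mod 26).
Applying it to spirit: s(18)→21·18+1≡15=p; p(15)→21·15+1≡4=e; i(8)→21·8+1≡13=n; r(17)→21·17+1≡20=u; i(8)→21·8+1≡13=n; t(19)→21·19+1≡10=k (all mod 26).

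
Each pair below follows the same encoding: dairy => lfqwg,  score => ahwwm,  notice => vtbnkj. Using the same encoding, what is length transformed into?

tjvlbm

Shifts by position in dairy: pos 0: d→l (+8), pos 1: a→f (+5), pos 2: i→q (+8), pos 3: r→w (+5) — repeating every 2. It's a Vigenère-style cipher with numeric key [8,5]: position i shifts by key[i mod 2].
On length: l+8=t, e+5=j, n+8=v, g+5=l, t+8=b, h+5=m.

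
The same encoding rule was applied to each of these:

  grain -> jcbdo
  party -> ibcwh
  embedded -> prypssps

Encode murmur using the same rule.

Each letter's alphabet position (a=0..z=25) is mapped through 23·x+1 mod 26 — an affine cipher.
On murmur: m(12)→23·12+1≡17=r; u(20)→23·20+1≡19=t; r(17)→23·17+1≡2=c; m(12)→23·12+1≡17=r; u(20)→23·20+1≡19=t; r(17)→23·17+1≡2=c (all mod 26).

rtcrtc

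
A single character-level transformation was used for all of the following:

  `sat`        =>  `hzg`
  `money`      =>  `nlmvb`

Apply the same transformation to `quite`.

jfrgv

Each pair mirrors across the alphabet (s↔h, a↔z, t↔g): positions sum to 25. This is the alphabet-reversal cipher (Atbash): a becomes z, b becomes y, etc.
Applying it to quite: q↔j, u↔f, i↔r, t↔g, e↔v.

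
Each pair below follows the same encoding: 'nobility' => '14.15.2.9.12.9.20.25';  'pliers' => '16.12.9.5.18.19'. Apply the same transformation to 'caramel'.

3.1.18.1.13.5.12

Each letter is replaced by its alphabet position (a=1, b=2, …, z=26).
On caramel: c=3→3, a=1→1, r=18→18, a=1→1, m=13→13, e=5→5, l=12→12.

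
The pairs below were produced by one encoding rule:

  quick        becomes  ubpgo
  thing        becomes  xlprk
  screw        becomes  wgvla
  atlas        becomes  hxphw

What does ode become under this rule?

vhl

The shift depends on letter class: consonant q→u is +4, but vowel u→b is +7. The rule splits by letter class: vowels +7, consonants +4.
For ode: o(vowel)+7=v, d(cons)+4=h, e(vowel)+7=l.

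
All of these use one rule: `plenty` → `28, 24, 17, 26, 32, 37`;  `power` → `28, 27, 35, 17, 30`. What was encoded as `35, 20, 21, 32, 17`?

p is letter #16 and maps to 28: an offset of 12. Letters become their 1-based position plus 12 (so a→13, b→14, …).
Decoding 35, 20, 21, 32, 17: 35→(35−12)÷1=23=w, 20→(20−12)÷1=8=h, 21→(21−12)÷1=9=i, 32→(32−12)÷1=20=t, 17→(17−12)÷1=5=e.

white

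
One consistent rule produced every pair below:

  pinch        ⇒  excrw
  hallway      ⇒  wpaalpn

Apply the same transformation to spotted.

hediits

Compare letters: p→e is +15, i→x is +15, n→c is +15 — a constant shift. Every letter moves 15 places later in the alphabet, wrapping around z→a.
On spotted: s+15=h, p+15=e, o+15=d, t+15=i, t+15=i, e+15=t, d+15=s.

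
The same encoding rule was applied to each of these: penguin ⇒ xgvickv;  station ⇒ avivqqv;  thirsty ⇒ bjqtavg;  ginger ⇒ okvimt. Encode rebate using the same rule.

It's a Vigenère-style cipher with numeric key [8,2]: position i shifts by key[i mod 2].
On rebate: r+8=z, e+2=g, b+8=j, a+2=c, t+8=b, e+2=g.

zgjcbg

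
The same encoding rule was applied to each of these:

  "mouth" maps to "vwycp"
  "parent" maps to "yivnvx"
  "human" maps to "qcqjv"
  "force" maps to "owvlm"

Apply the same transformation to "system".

bgwcmq

The shifts repeat in a cycle of length 3: positions 0,1,… shift by +9, +8, +4, then the pattern repeats.
On system: s+9=b, y+8=g, s+4=w, t+9=c, e+8=m, m+4=q.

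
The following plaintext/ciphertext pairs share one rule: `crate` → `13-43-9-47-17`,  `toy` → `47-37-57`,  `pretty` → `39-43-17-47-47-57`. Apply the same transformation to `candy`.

c(#3)→13 and r(#18)→43: differences scale by 2, so n = 2·pos + 7. With a=1..z=26, the number is 2·pos + 7.
Applying it to candy: c=3→13, a=1→9, n=14→35, d=4→15, y=25→57.

13-9-35-15-57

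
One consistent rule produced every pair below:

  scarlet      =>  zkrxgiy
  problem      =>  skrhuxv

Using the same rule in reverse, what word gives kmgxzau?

The output letters match the input read backwards, each shifted +6: scarlet reversed is telracs. Two steps: reverse the string, then apply a Caesar shift of +6.
Undoing it on kmgxzau: shift back: k−6=e, m−6=g, g−6=a, x−6=r, z−6=t, a−6=u, u−6=o → egartuo; then reverse → outrage.

outrage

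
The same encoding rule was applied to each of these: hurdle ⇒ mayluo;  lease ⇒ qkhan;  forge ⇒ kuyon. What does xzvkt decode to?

stock

Each letter shifts forward by (position + 5), i.e. 5, 6, 7, … — the shift grows by one for each successive letter.
Undoing it on xzvkt: x−5=s, z−6=t, v−7=o, k−8=c, t−9=k.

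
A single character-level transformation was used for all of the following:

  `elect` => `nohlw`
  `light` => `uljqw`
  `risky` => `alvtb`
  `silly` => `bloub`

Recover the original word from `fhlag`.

Shifts by position in elect: pos 0: e→n (+9), pos 1: l→o (+3), pos 2: e→h (+3), pos 3: c→l (+9), pos 4: t→w (+3) — repeating every 3. The shifts repeat in a cycle of length 3: positions 0,1,… shift by +9, +3, +3, then the pattern repeats.
Undoing it on fhlag: f−9=w, h−3=e, l−3=i, a−9=r, g−3=d.

weird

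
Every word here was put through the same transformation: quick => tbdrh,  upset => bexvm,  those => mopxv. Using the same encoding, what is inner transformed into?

daavi

q(16)→t(19) and u(20)→b(1) fit y≡15x+13 (mod 26); the inverse of 15 mod 26 is 7. Each letter's alphabet position (a=0..z=25) is mapped through 15·x+13 mod 26 — an affine cipher.
Applying it to inner: i(8)→15·8+13≡3=d; n(13)→15·13+13≡0=a; n(13)→15·13+13≡0=a; e(4)→15·4+13≡21=v; r(17)→15·17+13≡8=i (all mod 26).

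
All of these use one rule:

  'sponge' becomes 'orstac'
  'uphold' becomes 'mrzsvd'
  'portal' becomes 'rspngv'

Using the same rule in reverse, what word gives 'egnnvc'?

cattle

s(18)→o(14) and p(15)→r(17) fit y≡25x+6 (mod 26); the inverse of 25 mod 26 is 25. This is an affine cipher: with a=0,…,z=25, each position x becomes (25x+6) mod 26.
Decoding egnnvc: e(4)→25·(4−6)≡2=c; g(6)→25·(6−6)≡0=a; n(13)→25·(13−6)≡19=t; n(13)→25·(13−6)≡19=t; v(21)→25·(21−6)≡11=l; c(2)→25·(2−6)≡4=e (all mod 26).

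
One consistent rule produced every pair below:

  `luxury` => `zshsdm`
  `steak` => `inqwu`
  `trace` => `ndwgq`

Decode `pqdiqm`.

Treating letters as 0–25, the rule is x ↦ 5x + 22 (mod 26).
Decoding pqdiqm: p(15)→21·(15−22)≡9=j; q(16)→21·(16−22)≡4=e; d(3)→21·(3−22)≡17=r; i(8)→21·(8−22)≡18=s; q(16)→21·(16−22)≡4=e; m(12)→21·(12−22)≡24=y (all mod 26).

jersey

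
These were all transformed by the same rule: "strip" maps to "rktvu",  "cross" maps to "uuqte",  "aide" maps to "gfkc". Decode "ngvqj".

The word is reversed, then every letter is shifted forward by 2.
Undoing it on ngvqj: shift back: n−2=l, g−2=e, v−2=t, q−2=o, j−2=h → letoh; then reverse → hotel.

hotel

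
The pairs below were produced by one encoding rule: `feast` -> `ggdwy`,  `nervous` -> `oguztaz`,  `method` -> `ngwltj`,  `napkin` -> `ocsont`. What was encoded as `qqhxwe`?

poetry

In feast: f→g is +1, e→g is +2, a→d is +3, s→w is +4 — the shift increases by 1 each position. The shift increases by 1 at each position, starting from +1: 1, 2, 3, ….
Decoding qqhxwe: q−1=p, q−2=o, h−3=e, x−4=t, w−5=r, e−6=y.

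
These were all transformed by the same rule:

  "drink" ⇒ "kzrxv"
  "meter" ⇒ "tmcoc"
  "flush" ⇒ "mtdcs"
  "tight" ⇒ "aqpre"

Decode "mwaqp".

In drink: d→k is +7, r→z is +8, i→r is +9, n→x is +10 — the shift increases by 1 each position. Each letter shifts forward by (position + 7), i.e. 7, 8, 9, … — the shift grows by one for each successive letter.
Reversing it on mwaqp: m−7=f, w−8=o, a−9=r, q−10=g, p−11=e.

forge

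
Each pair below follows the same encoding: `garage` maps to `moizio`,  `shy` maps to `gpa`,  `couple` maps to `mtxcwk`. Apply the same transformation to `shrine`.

The output letters match the input read backwards, each shifted +8: garage reversed is egarag. Read the word backwards and shift each letter +8.
For shrine: reverse → enirhs; then shift: e+8=m, n+8=v, i+8=q, r+8=z, h+8=p, s+8=a.

mvqzpa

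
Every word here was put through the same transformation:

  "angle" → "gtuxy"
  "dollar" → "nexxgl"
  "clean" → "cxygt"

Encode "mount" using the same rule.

iesth

a(0)→g(6) and n(13)→t(19) fit y≡11x+6 (mod 26); the inverse of 11 mod 26 is 19. Treating letters as 0–25, the rule is x ↦ 11x + 6 (mod 26).
For mount: m(12)→11·12+6≡8=i; o(14)→11·14+6≡4=e; u(20)→11·20+6≡18=s; n(13)→11·13+6≡19=t; t(19)→11·19+6≡7=h (all mod 26).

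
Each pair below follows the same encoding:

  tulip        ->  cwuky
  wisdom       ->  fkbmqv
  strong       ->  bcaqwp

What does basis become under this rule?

kcbkb

The shift depends on letter class: consonant t→c is +9, but vowel u→w is +2. The rule splits by letter class: vowels +2, consonants +9.
For basis: b(cons)+9=k, a(vowel)+2=c, s(cons)+9=b, i(vowel)+2=k, s(cons)+9=b.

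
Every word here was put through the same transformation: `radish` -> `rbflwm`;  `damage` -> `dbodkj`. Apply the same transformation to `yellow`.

In radish: r→r is +0, a→b is +1, d→f is +2, i→l is +3 — the shift increases by 1 each position. Each letter shifts forward by its position index (0, 1, 2, …) — the shift grows by one for each successive letter.
Applying it to yellow: y+0=y, e+1=f, l+2=n, l+3=o, o+4=s, w+5=b.

yfnosb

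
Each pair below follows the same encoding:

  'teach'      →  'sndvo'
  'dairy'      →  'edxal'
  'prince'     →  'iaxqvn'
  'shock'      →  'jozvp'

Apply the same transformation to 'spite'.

jixsn

t(19)→s(18) and e(4)→n(13) fit y≡9x+3 (mod 26); the inverse of 9 mod 26 is 3. Treating letters as 0–25, the rule is x ↦ 9x + 3 (mod 26).
On spite: s(18)→9·18+3≡9=j; p(15)→9·15+3≡8=i; i(8)→9·8+3≡23=x; t(19)→9·19+3≡18=s; e(4)→9·4+3≡13=n (all mod 26).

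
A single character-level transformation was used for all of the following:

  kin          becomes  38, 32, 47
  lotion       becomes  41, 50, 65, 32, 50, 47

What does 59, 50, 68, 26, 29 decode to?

rough

With a=1..z=26, the number is 3·pos + 5.
Decoding 59, 50, 68, 26, 29: 59→(59−5)÷3=18=r, 50→(50−5)÷3=15=o, 68→(68−5)÷3=21=u, 26→(26−5)÷3=7=g, 29→(29−5)÷3=8=h.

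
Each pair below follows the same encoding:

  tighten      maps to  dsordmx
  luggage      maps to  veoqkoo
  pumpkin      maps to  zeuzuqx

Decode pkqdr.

faith

A repeating key of period 3 is used — shifts +10, +10, +8 over and over.
Reversing it on pkqdr: p−10=f, k−10=a, q−8=i, d−10=t, r−10=h.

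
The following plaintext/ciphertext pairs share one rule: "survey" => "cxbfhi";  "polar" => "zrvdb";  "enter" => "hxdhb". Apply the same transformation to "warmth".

gdbwdr

The shift depends on letter class: consonant s→c is +10, but vowel u→x is +3. Two shifts are in play — +3 for a/e/i/o/u, +10 for every other letter.
Applying it to warmth: w(cons)+10=g, a(vowel)+3=d, r(cons)+10=b, m(cons)+10=w, t(cons)+10=d, h(cons)+10=r.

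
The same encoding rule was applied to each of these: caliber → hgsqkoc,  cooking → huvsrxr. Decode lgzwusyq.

gasoline

In caliber: c→h is +5, a→g is +6, l→s is +7, i→q is +8 — the shift increases by 1 each position. The shift increases by 1 at each position, starting from +5: 5, 6, 7, ….
Decoding lgzwusyq: l−5=g, g−6=a, z−7=s, w−8=o, u−9=l, s−10=i, y−11=n, q−12=e.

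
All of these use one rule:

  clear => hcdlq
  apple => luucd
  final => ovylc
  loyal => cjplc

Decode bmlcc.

stall

c(2)→h(7) and l(11)→c(2) fit y≡11x+11 (mod 26); the inverse of 11 mod 26 is 19. Treating letters as 0–25, the rule is x ↦ 11x + 11 (mod 26).
Reversing it on bmlcc: b(1)→19·(1−11)≡18=s; m(12)→19·(12−11)≡19=t; l(11)→19·(11−11)≡0=a; c(2)→19·(2−11)≡11=l; c(2)→19·(2−11)≡11=l (all mod 26).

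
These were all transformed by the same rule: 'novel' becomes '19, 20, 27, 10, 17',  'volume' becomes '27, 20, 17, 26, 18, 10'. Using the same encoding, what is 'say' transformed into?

The number is (letter's place in the alphabet, a=1) + 5.
On say: s=19→24, a=1→6, y=25→30.

24, 6, 30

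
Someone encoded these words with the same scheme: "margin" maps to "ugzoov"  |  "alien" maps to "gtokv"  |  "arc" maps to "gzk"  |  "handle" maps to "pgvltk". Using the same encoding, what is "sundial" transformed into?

The rule splits by letter class: vowels +6, consonants +8.
For sundial: s(cons)+8=a, u(vowel)+6=a, n(cons)+8=v, d(cons)+8=l, i(vowel)+6=o, a(vowel)+6=g, l(cons)+8=t.

aavlogt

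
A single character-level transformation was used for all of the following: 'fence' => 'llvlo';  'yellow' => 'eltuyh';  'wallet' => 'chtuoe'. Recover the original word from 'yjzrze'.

In fence: f→l is +6, e→l is +7, n→v is +8, c→l is +9 — the shift increases by 1 each position. Each letter shifts forward by (position + 6), i.e. 6, 7, 8, … — the shift grows by one for each successive letter.
Undoing it on yjzrze: y−6=s, j−7=c, z−8=r, r−9=i, z−10=p, e−11=t.

script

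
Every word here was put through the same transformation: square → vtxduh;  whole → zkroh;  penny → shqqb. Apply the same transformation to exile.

haloh

Compare letters: s→v is +3, q→t is +3, u→x is +3 — a constant shift. Each letter is shifted forward by 3 in the alphabet (a Caesar shift of +3).
Applying it to exile: e+3=h, x+3=a, i+3=l, l+3=o, e+3=h.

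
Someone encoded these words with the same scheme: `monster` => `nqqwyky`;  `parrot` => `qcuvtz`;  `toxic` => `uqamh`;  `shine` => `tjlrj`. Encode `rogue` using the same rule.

sqjyj

In monster: m→n is +1, o→q is +2, n→q is +3, s→w is +4 — the shift increases by 1 each position. The shift increases by 1 at each position, starting from +1: 1, 2, 3, ….
For rogue: r+1=s, o+2=q, g+3=j, u+4=y, e+5=j.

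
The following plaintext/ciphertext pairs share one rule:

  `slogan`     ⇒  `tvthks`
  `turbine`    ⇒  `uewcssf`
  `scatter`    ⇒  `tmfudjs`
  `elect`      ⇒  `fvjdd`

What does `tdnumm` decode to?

stitch

A repeating key of period 3 is used — shifts +1, +10, +5 over and over.
Decoding tdnumm: t−1=s, d−10=t, n−5=i, u−1=t, m−10=c, m−5=h.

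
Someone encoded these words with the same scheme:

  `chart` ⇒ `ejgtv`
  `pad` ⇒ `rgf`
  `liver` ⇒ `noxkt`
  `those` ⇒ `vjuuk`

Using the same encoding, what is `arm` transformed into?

The shift depends on letter class: consonant c→e is +2, but vowel a→g is +6. The rule splits by letter class: vowels +6, consonants +2.
On arm: a(vowel)+6=g, r(cons)+2=t, m(cons)+2=o.

gto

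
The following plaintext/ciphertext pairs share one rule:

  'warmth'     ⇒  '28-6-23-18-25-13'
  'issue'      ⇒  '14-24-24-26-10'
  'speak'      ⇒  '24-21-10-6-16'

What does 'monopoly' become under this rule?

18-20-19-20-21-20-17-30

w is letter #23 and maps to 28: an offset of 5. The number is (letter's place in the alphabet, a=1) + 5.
Applying it to monopoly: m=13→18, o=15→20, n=14→19, o=15→20, p=16→21, o=15→20, l=12→17, y=25→30.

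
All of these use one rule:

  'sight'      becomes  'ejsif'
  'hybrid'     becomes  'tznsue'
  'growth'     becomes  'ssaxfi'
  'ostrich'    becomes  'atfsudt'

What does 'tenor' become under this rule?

ffzpd

Shifts by position in sight: pos 0: s→e (+12), pos 1: i→j (+1), pos 2: g→s (+12), pos 3: h→i (+1) — repeating every 2. The shifts repeat in a cycle of length 2: positions 0,1,… shift by +12, +1, then the pattern repeats.
On tenor: t+12=f, e+1=f, n+12=z, o+1=p, r+12=d.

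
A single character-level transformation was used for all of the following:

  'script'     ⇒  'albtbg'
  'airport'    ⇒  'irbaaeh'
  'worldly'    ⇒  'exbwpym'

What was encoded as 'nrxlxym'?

Letter i (0-indexed) is shifted by i+8, so successive shifts are 8, 9, 10, ….
Reversing it on nrxlxym: n−8=f, r−9=i, x−10=n, l−11=a, x−12=l, y−13=l, m−14=y.

finally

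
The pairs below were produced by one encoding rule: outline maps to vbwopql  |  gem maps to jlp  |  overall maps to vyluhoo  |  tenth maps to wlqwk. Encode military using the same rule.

ppopwhub

The shift depends on letter class: consonant t→w is +3, but vowel o→v is +7. The rule splits by letter class: vowels +7, consonants +3.
For military: m(cons)+3=p, i(vowel)+7=p, l(cons)+3=o, i(vowel)+7=p, t(cons)+3=w, a(vowel)+7=h, r(cons)+3=u, y(cons)+3=b.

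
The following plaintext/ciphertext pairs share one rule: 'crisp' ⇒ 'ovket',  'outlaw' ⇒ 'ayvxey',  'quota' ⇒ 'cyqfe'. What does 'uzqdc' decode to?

Shifts by position in crisp: pos 0: c→o (+12), pos 1: r→v (+4), pos 2: i→k (+2), pos 3: s→e (+12), pos 4: p→t (+4) — repeating every 3. A repeating key of period 3 is used — shifts +12, +4, +2 over and over.
Decoding uzqdc: u−12=i, z−4=v, q−2=o, d−12=r, c−4=y.

ivory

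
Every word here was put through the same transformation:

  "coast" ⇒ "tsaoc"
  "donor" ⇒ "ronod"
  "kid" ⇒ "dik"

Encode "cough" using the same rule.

The output letters match the input read backwards: coast reversed is tsaoc. The word is simply reversed.
For cough: reverse → hguoc.

hguoc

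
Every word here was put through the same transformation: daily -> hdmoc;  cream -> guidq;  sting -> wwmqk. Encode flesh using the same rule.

joivl

A repeating key of period 2 is used — shifts +4, +3 over and over.
For flesh: f+4=j, l+3=o, e+4=i, s+3=v, h+4=l.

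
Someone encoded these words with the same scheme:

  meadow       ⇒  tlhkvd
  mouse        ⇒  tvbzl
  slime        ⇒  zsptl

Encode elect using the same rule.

lslja

Every letter moves 7 places later in the alphabet, wrapping around z→a.
Applying it to elect: e+7=l, l+7=s, e+7=l, c+7=j, t+7=a.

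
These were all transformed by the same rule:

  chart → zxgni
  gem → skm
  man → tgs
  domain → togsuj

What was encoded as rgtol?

final

Two steps: reverse the string, then apply a Caesar shift of +6.
Undoing it on rgtol: shift back: r−6=l, g−6=a, t−6=n, o−6=i, l−6=f → lanif; then reverse → final.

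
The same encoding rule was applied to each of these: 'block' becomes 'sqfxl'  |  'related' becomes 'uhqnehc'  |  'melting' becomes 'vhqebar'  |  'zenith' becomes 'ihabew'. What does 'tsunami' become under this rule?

ezjanvb

b(1)→s(18) and l(11)→q(16) fit y≡5x+13 (mod 26); the inverse of 5 mod 26 is 21. Each letter's alphabet position (a=0..z=25) is mapped through 5·x+13 mod 26 — an affine cipher.
For tsunami: t(19)→5·19+13≡4=e; s(18)→5·18+13≡25=z; u(20)→5·20+13≡9=j; n(13)→5·13+13≡0=a; a(0)→5·0+13≡13=n; m(12)→5·12+13≡21=v; i(8)→5·8+13≡1=b (all mod 26).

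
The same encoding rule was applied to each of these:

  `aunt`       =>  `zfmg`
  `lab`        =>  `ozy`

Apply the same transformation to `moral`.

nlizo

Each pair mirrors across the alphabet (a↔z, u↔f, n↔m): positions sum to 25. Each letter is replaced by its mirror in the alphabet: a↔z, b↔y, c↔x, and so on (the Atbash cipher).
For moral: m↔n, o↔l, r↔i, a↔z, l↔o.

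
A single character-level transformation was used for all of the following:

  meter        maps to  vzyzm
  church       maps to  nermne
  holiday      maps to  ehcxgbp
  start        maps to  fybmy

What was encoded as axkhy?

m(12)→v(21) and e(4)→z(25) fit y≡19x+1 (mod 26); the inverse of 19 mod 26 is 11. Treating letters as 0–25, the rule is x ↦ 19x + 1 (mod 26).
Reversing it on axkhy: a(0)→11·(0−1)≡15=p; x(23)→11·(23−1)≡8=i; k(10)→11·(10−1)≡21=v; h(7)→11·(7−1)≡14=o; y(24)→11·(24−1)≡19=t (all mod 26).

pivot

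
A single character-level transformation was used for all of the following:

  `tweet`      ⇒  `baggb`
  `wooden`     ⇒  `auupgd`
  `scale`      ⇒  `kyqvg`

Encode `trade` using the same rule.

btqpg

t(19)→b(1) and w(22)→a(0) fit y≡17x+16 (mod 26); the inverse of 17 mod 26 is 23. Treating letters as 0–25, the rule is x ↦ 17x + 16 (mod 26).
On trade: t(19)→17·19+16≡1=b; r(17)→17·17+16≡19=t; a(0)→17·0+16≡16=q; d(3)→17·3+16≡15=p; e(4)→17·4+16≡6=g (all mod 26).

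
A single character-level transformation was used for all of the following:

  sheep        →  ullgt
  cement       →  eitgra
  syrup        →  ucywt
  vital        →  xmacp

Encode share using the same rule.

ulhti

Shifts by position in sheep: pos 0: s→u (+2), pos 1: h→l (+4), pos 2: e→l (+7), pos 3: e→g (+2), pos 4: p→t (+4) — repeating every 3. A repeating key of period 3 is used — shifts +2, +4, +7 over and over.
For share: s+2=u, h+4=l, a+7=h, r+2=t, e+4=i.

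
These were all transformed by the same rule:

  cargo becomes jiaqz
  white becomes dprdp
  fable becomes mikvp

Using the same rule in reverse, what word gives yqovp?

In cargo: c→j is +7, a→i is +8, r→a is +9, g→q is +10 — the shift increases by 1 each position. The shift increases by 1 at each position, starting from +7: 7, 8, 9, ….
Undoing it on yqovp: y−7=r, q−8=i, o−9=f, v−10=l, p−11=e.

rifle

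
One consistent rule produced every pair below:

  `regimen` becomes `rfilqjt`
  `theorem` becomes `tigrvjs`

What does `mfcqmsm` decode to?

In regimen: r→r is +0, e→f is +1, g→i is +2, i→l is +3 — the shift increases by 1 each position. Each letter shifts forward by its position index (0, 1, 2, …) — the shift grows by one for each successive letter.
Reversing it on mfcqmsm: m−0=m, f−1=e, c−2=a, q−3=n, m−4=i, s−5=n, m−6=g.

meaning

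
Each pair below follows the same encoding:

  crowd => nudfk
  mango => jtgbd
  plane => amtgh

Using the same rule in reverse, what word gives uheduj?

reform

c(2)→n(13) and r(17)→u(20) fit y≡23x+19 (mod 26); the inverse of 23 mod 26 is 17. This is an affine cipher: with a=0,…,z=25, each position x becomes (23x+19) mod 26.
Undoing it on uheduj: u(20)→17·(20−19)≡17=r; h(7)→17·(7−19)≡4=e; e(4)→17·(4−19)≡5=f; d(3)→17·(3−19)≡14=o; u(20)→17·(20−19)≡17=r; j(9)→17·(9−19)≡12=m (all mod 26).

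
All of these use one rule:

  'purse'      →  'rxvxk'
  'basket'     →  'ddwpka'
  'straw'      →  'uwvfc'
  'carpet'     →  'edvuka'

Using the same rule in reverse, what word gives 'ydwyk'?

waste

In purse: p→r is +2, u→x is +3, r→v is +4, s→x is +5 — the shift increases by 1 each position. The shift increases by 1 at each position, starting from +2: 2, 3, 4, ….
Reversing it on ydwyk: y−2=w, d−3=a, w−4=s, y−5=t, k−6=e.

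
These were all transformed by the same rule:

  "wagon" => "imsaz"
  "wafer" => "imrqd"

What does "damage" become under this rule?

This is a Caesar cipher with shift 12.
For damage: d+12=p, a+12=m, m+12=y, a+12=m, g+12=s, e+12=q.

pmymsq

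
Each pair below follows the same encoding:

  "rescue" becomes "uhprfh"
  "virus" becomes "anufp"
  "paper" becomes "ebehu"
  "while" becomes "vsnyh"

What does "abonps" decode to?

This is an affine cipher: with a=0,…,z=25, each position x becomes (21x+1) mod 26.
Undoing it on abonps: a(0)→5·(0−1)≡21=v; b(1)→5·(1−1)≡0=a; o(14)→5·(14−1)≡13=n; n(13)→5·(13−1)≡8=i; p(15)→5·(15−1)≡18=s; s(18)→5·(18−1)≡7=h (all mod 26).

vanish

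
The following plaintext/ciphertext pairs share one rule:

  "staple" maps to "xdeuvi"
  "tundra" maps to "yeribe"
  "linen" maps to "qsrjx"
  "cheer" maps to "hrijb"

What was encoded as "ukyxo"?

pause

Shifts by position in staple: pos 0: s→x (+5), pos 1: t→d (+10), pos 2: a→e (+4), pos 3: p→u (+5), pos 4: l→v (+10), pos 5: e→i (+4) — repeating every 3. A repeating key of period 3 is used — shifts +5, +10, +4 over and over.
Reversing it on ukyxo: u−5=p, k−10=a, y−4=u, x−5=s, o−10=e.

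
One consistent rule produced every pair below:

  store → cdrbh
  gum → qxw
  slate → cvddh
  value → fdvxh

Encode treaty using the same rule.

The shift depends on letter class: consonant s→c is +10, but vowel o→r is +3. The rule splits by letter class: vowels +3, consonants +10.
Applying it to treaty: t(cons)+10=d, r(cons)+10=b, e(vowel)+3=h, a(vowel)+3=d, t(cons)+10=d, y(cons)+10=i.

dbhddi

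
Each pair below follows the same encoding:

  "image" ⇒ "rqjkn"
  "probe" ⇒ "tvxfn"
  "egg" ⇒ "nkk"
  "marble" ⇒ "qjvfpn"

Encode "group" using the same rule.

The shift depends on letter class: consonant m→q is +4, but vowel i→r is +9. The rule splits by letter class: vowels +9, consonants +4.
For group: g(cons)+4=k, r(cons)+4=v, o(vowel)+9=x, u(vowel)+9=d, p(cons)+4=t.

kvxdt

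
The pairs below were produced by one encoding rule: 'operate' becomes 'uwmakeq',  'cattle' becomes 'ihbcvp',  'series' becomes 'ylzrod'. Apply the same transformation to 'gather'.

Each letter shifts forward by (position + 6), i.e. 6, 7, 8, … — the shift grows by one for each successive letter.
For gather: g+6=m, a+7=h, t+8=b, h+9=q, e+10=o, r+11=c.

mhbqoc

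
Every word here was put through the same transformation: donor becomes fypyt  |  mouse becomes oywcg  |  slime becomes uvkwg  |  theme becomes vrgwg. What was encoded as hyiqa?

foggy

Shifts by position in donor: pos 0: d→f (+2), pos 1: o→y (+10), pos 2: n→p (+2), pos 3: o→y (+10) — repeating every 2. The shifts repeat in a cycle of length 2: positions 0,1,… shift by +2, +10, then the pattern repeats.
Undoing it on hyiqa: h−2=f, y−10=o, i−2=g, q−10=g, a−2=y.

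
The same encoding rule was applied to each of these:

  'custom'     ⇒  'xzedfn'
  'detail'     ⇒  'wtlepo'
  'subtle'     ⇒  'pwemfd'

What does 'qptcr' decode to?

The output letters match the input read backwards, each shifted +11: custom reversed is motsuc. Read the word backwards and shift each letter +11.
Reversing it on qptcr: shift back: q−11=f, p−11=e, t−11=i, c−11=r, r−11=g → feirg; then reverse → grief.

grief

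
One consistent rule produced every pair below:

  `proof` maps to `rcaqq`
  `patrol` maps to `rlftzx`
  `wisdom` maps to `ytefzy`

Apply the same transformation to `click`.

ewuev

Shifts by position in proof: pos 0: p→r (+2), pos 1: r→c (+11), pos 2: o→a (+12), pos 3: o→q (+2), pos 4: f→q (+11) — repeating every 3. A repeating key of period 3 is used — shifts +2, +11, +12 over and over.
On click: c+2=e, l+11=w, i+12=u, c+2=e, k+11=v.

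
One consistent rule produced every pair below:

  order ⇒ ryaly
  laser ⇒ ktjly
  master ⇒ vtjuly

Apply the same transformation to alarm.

o(14)→r(17) and r(17)→y(24) fit y≡11x+19 (mod 26); the inverse of 11 mod 26 is 19. Treating letters as 0–25, the rule is x ↦ 11x + 19 (mod 26).
On alarm: a(0)→11·0+19≡19=t; l(11)→11·11+19≡10=k; a(0)→11·0+19≡19=t; r(17)→11·17+19≡24=y; m(12)→11·12+19≡21=v (all mod 26).

tktyv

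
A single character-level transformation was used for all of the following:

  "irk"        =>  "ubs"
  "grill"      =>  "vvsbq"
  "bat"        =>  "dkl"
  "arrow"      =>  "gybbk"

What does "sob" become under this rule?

lyc

The word is reversed, then every letter is shifted forward by 10.
Applying it to sob: reverse → bos; then shift: b+10=l, o+10=y, s+10=c.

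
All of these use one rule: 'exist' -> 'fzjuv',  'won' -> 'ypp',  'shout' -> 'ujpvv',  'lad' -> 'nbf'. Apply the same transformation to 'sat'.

ubv

The shift depends on letter class: consonant x→z is +2, but vowel e→f is +1. The rule splits by letter class: vowels +1, consonants +2.
On sat: s(cons)+2=u, a(vowel)+1=b, t(cons)+2=v.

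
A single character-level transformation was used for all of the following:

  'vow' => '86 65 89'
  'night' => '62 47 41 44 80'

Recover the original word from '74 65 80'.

v(#22)→86 and o(#15)→65: differences scale by 3, so n = 3·pos + 20. Each letter becomes 3×(its alphabet position, a=1..z=26) + 20.
Reversing it on 74 65 80: 74→(74−20)÷3=18=r, 65→(65−20)÷3=15=o, 80→(80−20)÷3=20=t.

rot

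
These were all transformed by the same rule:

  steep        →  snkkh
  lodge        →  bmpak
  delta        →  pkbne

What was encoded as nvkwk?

theme

Each letter's alphabet position (a=0..z=25) is mapped through 21·x+4 mod 26 — an affine cipher.
Reversing it on nvkwk: n(13)→5·(13−4)≡19=t; v(21)→5·(21−4)≡7=h; k(10)→5·(10−4)≡4=e; w(22)→5·(22−4)≡12=m; k(10)→5·(10−4)≡4=e (all mod 26).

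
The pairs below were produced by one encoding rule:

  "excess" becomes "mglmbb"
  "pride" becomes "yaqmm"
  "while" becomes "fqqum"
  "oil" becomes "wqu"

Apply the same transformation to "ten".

The shift depends on letter class: consonant x→g is +9, but vowel e→m is +8. The rule splits by letter class: vowels +8, consonants +9.
For ten: t(cons)+9=c, e(vowel)+8=m, n(cons)+9=w.

cmw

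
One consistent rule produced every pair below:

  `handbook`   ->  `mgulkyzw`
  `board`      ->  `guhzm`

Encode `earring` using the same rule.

jgyzrxr

Each letter shifts forward by (position + 5), i.e. 5, 6, 7, … — the shift grows by one for each successive letter.
On earring: e+5=j, a+6=g, r+7=y, r+8=z, i+9=r, n+10=x, g+11=r.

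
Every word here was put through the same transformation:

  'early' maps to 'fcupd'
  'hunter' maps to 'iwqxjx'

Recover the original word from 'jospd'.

imply

In early: e→f is +1, a→c is +2, r→u is +3, l→p is +4 — the shift increases by 1 each position. Each letter shifts forward by (position + 1), i.e. 1, 2, 3, … — the shift grows by one for each successive letter.
Reversing it on jospd: j−1=i, o−2=m, s−3=p, p−4=l, d−5=y.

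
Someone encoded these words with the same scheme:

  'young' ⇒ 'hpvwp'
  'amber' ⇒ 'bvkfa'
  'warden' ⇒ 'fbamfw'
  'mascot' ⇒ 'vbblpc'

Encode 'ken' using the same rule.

The shift depends on letter class: consonant y→h is +9, but vowel o→p is +1. Two shifts are in play — +1 for a/e/i/o/u, +9 for every other letter.
On ken: k(cons)+9=t, e(vowel)+1=f, n(cons)+9=w.

tfw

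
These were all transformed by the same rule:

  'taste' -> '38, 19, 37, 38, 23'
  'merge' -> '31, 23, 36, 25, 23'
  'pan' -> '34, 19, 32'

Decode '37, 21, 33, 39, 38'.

t is letter #20 and maps to 38: an offset of 18. Each letter is replaced by its alphabet position (a=1..z=26) + 18.
Reversing it on 37, 21, 33, 39, 38: 37→(37−18)÷1=19=s, 21→(21−18)÷1=3=c, 33→(33−18)÷1=15=o, 39→(39−18)÷1=21=u, 38→(38−18)÷1=20=t.

scout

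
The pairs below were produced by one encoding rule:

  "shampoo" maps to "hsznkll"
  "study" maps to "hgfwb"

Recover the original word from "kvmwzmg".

Each pair mirrors across the alphabet (s↔h, h↔s, a↔z): positions sum to 25. Letters are reflected about the middle of the alphabet (position → 25−position): Atbash.
Undoing it on kvmwzmg: k↔p, v↔e, m↔n, w↔d, z↔a, m↔n, g↔t.

pendant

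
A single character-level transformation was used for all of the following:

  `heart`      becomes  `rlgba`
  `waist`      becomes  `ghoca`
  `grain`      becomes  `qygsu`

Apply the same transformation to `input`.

suvea

Shifts by position in heart: pos 0: h→r (+10), pos 1: e→l (+7), pos 2: a→g (+6), pos 3: r→b (+10), pos 4: t→a (+7) — repeating every 3. A repeating key of period 3 is used — shifts +10, +7, +6 over and over.
Applying it to input: i+10=s, n+7=u, p+6=v, u+10=e, t+7=a.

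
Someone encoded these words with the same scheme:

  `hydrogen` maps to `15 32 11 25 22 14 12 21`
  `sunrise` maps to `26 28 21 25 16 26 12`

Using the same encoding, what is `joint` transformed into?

17 22 16 21 27

h is letter #8 and maps to 15: an offset of 7. The number is (letter's place in the alphabet, a=1) + 7.
Applying it to joint: j=10→17, o=15→22, i=9→16, n=14→21, t=20→27.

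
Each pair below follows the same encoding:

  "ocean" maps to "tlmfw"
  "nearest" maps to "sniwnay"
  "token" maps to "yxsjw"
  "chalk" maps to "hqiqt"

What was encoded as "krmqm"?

field

Shifts by position in ocean: pos 0: o→t (+5), pos 1: c→l (+9), pos 2: e→m (+8), pos 3: a→f (+5), pos 4: n→w (+9) — repeating every 3. It's a Vigenère-style cipher with numeric key [5,9,8]: position i shifts by key[i mod 3].
Decoding krmqm: k−5=f, r−9=i, m−8=e, q−5=l, m−9=d.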